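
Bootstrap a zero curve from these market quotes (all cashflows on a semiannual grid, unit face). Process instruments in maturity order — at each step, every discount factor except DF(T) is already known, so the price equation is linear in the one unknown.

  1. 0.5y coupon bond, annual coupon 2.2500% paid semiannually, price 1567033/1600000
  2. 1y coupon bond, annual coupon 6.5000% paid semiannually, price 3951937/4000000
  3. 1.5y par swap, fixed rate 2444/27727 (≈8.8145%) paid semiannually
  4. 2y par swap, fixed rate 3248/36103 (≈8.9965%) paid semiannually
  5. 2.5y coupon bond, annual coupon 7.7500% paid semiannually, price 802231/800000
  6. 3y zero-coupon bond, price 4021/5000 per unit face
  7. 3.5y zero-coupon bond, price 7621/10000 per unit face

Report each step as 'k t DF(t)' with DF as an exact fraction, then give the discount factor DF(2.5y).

1 1/2 1937/2000
2 1 579/625
3 3/2 4389/5000
4 2 1047/1250
5 5/2 8307/10000
6 3 4021/5000
7 7/2 7621/10000
DF(2.5y) = 8307/10000 ≈ 0.830700

step 1 [0.5y] bond c/2=9/800: DF=(1567033/1600000 − 9/800·(0))/(1+9/800) = 1937/2000 ≈ 0.968500
step 2 [1y] bond c/2=13/400: DF=(3951937/4000000 − 13/400·(0.968500))/(1+13/400) = 579/625 ≈ 0.926400
step 3 [1.5y] swap r/2=1222/27727: DF=(1 − 1222/27727·(0.968500+0.926400))/(1+1222/27727) = 4389/5000 ≈ 0.877800
step 4 [2y] swap r/2=1624/36103: DF=(1 − 1624/36103·(0.968500+0.926400+0.877800))/(1+1624/36103) = 1047/1250 ≈ 0.837600
step 5 [2.5y] bond c/2=31/800: DF=(802231/800000 − 31/800·(0.968500+0.926400+0.877800+0.837600))/(1+31/800) = 8307/10000 ≈ 0.830700
step 6 [3y] zero: DF = P = 4021/5000 ≈ 0.804200
step 7 [3.5y] zero: DF = P = 7621/10000 ≈ 0.762100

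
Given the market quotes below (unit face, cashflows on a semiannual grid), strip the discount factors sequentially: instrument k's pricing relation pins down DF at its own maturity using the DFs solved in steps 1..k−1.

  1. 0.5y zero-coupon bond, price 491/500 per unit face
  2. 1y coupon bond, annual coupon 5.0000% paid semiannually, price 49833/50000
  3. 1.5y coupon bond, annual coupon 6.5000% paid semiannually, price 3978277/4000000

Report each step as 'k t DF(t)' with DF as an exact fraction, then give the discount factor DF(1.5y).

1 1/2 491/500
2 1 2371/2500
3 3/2 361/400
DF(1.5y) = 361/400 ≈ 0.902500

step 1 [0.5y] zero: DF = P = 491/500 ≈ 0.982000
step 2 [1y] bond c/2=1/40: DF=(49833/50000 − 1/40·(0.982000))/(1+1/40) = 2371/2500 ≈ 0.948400
step 3 [1.5y] bond c/2=13/400: DF=(3978277/4000000 − 13/400·(0.982000+0.948400))/(1+13/400) = 361/400 ≈ 0.902500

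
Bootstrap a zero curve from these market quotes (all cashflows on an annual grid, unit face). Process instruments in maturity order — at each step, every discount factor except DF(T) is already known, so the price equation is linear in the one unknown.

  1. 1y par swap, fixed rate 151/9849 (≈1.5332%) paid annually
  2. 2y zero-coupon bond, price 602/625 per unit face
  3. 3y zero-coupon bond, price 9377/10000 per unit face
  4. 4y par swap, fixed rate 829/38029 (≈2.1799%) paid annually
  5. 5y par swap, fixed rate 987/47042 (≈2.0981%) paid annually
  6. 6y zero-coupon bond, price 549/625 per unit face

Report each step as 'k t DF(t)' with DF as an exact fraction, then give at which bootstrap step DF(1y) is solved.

1 1 9849/10000
2 2 602/625
3 3 9377/10000
4 4 9171/10000
5 5 9013/10000
6 6 549/625
DF(1y) is solved at step 1

step 1 [1y] swap r/1=151/9849: DF=(1 − 151/9849·(0))/(1+151/9849) = 9849/10000 ≈ 0.984900
step 2 [2y] zero: DF = P = 602/625 ≈ 0.963200
step 3 [3y] zero: DF = P = 9377/10000 ≈ 0.937700
step 4 [4y] swap r/1=829/38029: DF=(1 − 829/38029·(0.984900+0.963200+0.937700))/(1+829/38029) = 9171/10000 ≈ 0.917100
step 5 [5y] swap r/1=987/47042: DF=(1 − 987/47042·(0.984900+0.963200+0.937700+0.917100))/(1+987/47042) = 9013/10000 ≈ 0.901300
step 6 [6y] zero: DF = P = 549/625 ≈ 0.878400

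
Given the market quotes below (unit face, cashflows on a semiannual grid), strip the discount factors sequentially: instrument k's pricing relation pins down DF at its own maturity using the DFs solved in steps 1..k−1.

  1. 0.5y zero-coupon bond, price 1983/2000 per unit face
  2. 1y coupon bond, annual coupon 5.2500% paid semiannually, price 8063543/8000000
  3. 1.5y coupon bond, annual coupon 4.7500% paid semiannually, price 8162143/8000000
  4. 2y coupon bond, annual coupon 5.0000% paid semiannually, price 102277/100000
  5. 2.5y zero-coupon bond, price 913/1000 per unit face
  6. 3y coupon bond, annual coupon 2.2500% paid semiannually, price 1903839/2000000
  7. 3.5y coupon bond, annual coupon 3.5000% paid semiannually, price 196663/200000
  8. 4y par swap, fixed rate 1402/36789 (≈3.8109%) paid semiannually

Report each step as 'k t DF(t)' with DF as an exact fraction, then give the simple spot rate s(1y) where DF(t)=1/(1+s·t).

1 1/2 1983/2000
2 1 598/625
3 3/2 4757/5000
4 2 9271/10000
5 5/2 913/1000
6 3 4443/5000
7 7/2 1087/1250
8 4 4299/5000
s(1y) = (1/(598/625) − 1)/(1) = 27/598 ≈ 4.5151%

step 1 [0.5y] zero: DF = P = 1983/2000 ≈ 0.991500
step 2 [1y] bond c/2=21/800: DF=(8063543/8000000 − 21/800·(0.991500))/(1+21/800) = 598/625 ≈ 0.956800
step 3 [1.5y] bond c/2=19/800: DF=(8162143/8000000 − 19/800·(0.991500+0.956800))/(1+19/800) = 4757/5000 ≈ 0.951400
step 4 [2y] bond c/2=1/40: DF=(102277/100000 − 1/40·(0.991500+0.956800+0.951400))/(1+1/40) = 9271/10000 ≈ 0.927100
step 5 [2.5y] zero: DF = P = 913/1000 ≈ 0.913000
step 6 [3y] bond c/2=9/800: DF=(1903839/2000000 − 9/800·(0.991500+0.956800+0.951400+0.927100+0.913000))/(1+9/800) = 4443/5000 ≈ 0.888600
step 7 [3.5y] bond c/2=7/400: DF=(196663/200000 − 7/400·(0.991500+0.956800+0.951400+0.927100+0.913000+0.888600))/(1+7/400) = 1087/1250 ≈ 0.869600
step 8 [4y] swap r/2=701/36789: DF=(1 − 701/36789·(0.991500+0.956800+0.951400+0.927100+0.913000+0.888600+0.869600))/(1+701/36789) = 4299/5000 ≈ 0.859800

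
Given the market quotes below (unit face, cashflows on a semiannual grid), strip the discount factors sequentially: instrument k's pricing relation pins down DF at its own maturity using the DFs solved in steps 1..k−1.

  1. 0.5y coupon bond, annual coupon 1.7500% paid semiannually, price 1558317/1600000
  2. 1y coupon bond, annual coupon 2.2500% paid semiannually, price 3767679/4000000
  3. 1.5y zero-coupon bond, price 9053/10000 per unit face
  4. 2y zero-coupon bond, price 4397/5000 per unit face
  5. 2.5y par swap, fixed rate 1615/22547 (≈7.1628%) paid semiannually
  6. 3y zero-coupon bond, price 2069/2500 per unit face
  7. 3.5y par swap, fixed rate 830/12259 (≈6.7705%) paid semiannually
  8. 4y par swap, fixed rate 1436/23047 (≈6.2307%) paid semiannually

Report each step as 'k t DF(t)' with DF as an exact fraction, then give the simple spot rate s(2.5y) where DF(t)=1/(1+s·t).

step 1 [0.5y] bond c/2=7/800: DF=(1558317/1600000 − 7/800·(0))/(1+7/800) = 1931/2000 ≈ 0.965500
step 2 [1y] bond c/2=9/800: DF=(3767679/4000000 − 9/800·(0.965500))/(1+9/800) = 9207/10000 ≈ 0.920700
step 3 [1.5y] zero: DF = P = 9053/10000 ≈ 0.905300
step 4 [2y] zero: DF = P = 4397/5000 ≈ 0.879400
step 5 [2.5y] swap r/2=1615/45094: DF=(1 − 1615/45094·(0.965500+0.920700+0.905300+0.879400))/(1+1615/45094) = 1677/2000 ≈ 0.838500
step 6 [3y] zero: DF = P = 2069/2500 ≈ 0.827600
step 7 [3.5y] swap r/2=415/12259: DF=(1 − 415/12259·(0.965500+0.920700+0.905300+0.879400+0.838500+0.827600))/(1+415/12259) = 317/400 ≈ 0.792500
step 8 [4y] swap r/2=718/23047: DF=(1 − 718/23047·(0.965500+0.920700+0.905300+0.879400+0.838500+0.827600+0.792500))/(1+718/23047) = 3923/5000 ≈ 0.784600

1 1/2 1931/2000
2 1 9207/10000
3 3/2 9053/10000
4 2 4397/5000
5 5/2 1677/2000
6 3 2069/2500
7 7/2 317/400
8 4 3923/5000
s(2.5y) = (1/(1677/2000) − 1)/(5/2) = 646/8385 ≈ 7.7042%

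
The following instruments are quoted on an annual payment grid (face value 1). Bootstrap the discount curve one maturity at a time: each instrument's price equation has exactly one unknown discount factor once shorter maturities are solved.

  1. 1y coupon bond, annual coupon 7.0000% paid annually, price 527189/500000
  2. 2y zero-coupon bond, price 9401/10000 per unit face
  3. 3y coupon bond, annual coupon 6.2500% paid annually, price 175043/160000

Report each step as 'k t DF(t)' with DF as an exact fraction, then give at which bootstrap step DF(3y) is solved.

1 1 4927/5000
2 2 9401/10000
3 3 2291/2500
DF(3y) is solved at step 3

step 1 [1y] bond c/1=7/100: DF=(527189/500000 − 7/100·(0))/(1+7/100) = 4927/5000 ≈ 0.985400
step 2 [2y] zero: DF = P = 9401/10000 ≈ 0.940100
step 3 [3y] bond c/1=1/16: DF=(175043/160000 − 1/16·(0.985400+0.940100))/(1+1/16) = 2291/2500 ≈ 0.916400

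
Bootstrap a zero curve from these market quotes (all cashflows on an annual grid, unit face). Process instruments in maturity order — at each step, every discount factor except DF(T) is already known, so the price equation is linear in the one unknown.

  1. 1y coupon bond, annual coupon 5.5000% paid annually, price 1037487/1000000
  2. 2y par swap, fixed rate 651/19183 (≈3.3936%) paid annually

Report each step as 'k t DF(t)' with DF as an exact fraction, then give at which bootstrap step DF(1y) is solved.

step 1 [1y] bond c/1=11/200: DF=(1037487/1000000 − 11/200·(0))/(1+11/200) = 4917/5000 ≈ 0.983400
step 2 [2y] swap r/1=651/19183: DF=(1 − 651/19183·(0.983400))/(1+651/19183) = 9349/10000 ≈ 0.934900

1 1 4917/5000
2 2 9349/10000
DF(1y) is solved at step 1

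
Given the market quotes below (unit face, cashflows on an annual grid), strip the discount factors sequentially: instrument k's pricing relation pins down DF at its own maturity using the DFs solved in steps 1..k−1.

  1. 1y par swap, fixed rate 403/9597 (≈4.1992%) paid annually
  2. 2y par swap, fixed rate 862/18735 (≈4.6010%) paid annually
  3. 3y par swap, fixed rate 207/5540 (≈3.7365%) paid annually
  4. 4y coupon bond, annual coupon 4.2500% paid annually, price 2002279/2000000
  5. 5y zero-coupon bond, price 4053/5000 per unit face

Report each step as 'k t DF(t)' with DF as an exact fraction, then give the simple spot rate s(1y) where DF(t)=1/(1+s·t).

step 1 [1y] swap r/1=403/9597: DF=(1 − 403/9597·(0))/(1+403/9597) = 9597/10000 ≈ 0.959700
step 2 [2y] swap r/1=862/18735: DF=(1 − 862/18735·(0.959700))/(1+862/18735) = 4569/5000 ≈ 0.913800
step 3 [3y] swap r/1=207/5540: DF=(1 − 207/5540·(0.959700+0.913800))/(1+207/5540) = 1793/2000 ≈ 0.896500
step 4 [4y] bond c/1=17/400: DF=(2002279/2000000 − 17/400·(0.959700+0.913800+0.896500))/(1+17/400) = 4237/5000 ≈ 0.847400
step 5 [5y] zero: DF = P = 4053/5000 ≈ 0.810600

1 1 9597/10000
2 2 4569/5000
3 3 1793/2000
4 4 4237/5000
5 5 4053/5000
s(1y) = (1/(9597/10000) − 1)/(1) = 403/9597 ≈ 4.1992%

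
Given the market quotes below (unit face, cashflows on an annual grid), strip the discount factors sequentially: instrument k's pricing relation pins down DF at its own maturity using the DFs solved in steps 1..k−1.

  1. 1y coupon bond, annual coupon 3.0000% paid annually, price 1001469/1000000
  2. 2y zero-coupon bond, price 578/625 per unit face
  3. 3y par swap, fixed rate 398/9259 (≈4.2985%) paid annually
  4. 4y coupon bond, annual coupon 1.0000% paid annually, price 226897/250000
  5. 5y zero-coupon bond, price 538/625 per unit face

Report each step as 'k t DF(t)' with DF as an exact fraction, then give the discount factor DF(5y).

1 1 9723/10000
2 2 578/625
3 3 4403/5000
4 4 8711/10000
5 5 538/625
DF(5y) = 538/625 ≈ 0.860800

step 1 [1y] bond c/1=3/100: DF=(1001469/1000000 − 3/100·(0))/(1+3/100) = 9723/10000 ≈ 0.972300
step 2 [2y] zero: DF = P = 578/625 ≈ 0.924800
step 3 [3y] swap r/1=398/9259: DF=(1 − 398/9259·(0.972300+0.924800))/(1+398/9259) = 4403/5000 ≈ 0.880600
step 4 [4y] bond c/1=1/100: DF=(226897/250000 − 1/100·(0.972300+0.924800+0.880600))/(1+1/100) = 8711/10000 ≈ 0.871100
step 5 [5y] zero: DF = P = 538/625 ≈ 0.860800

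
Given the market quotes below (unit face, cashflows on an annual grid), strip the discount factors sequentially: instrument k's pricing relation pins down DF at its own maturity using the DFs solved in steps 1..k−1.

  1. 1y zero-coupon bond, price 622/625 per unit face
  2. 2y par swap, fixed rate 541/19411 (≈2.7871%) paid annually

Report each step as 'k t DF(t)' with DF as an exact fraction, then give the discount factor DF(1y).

1 1 622/625
2 2 9459/10000
DF(1y) = 622/625 ≈ 0.995200

step 1 [1y] zero: DF = P = 622/625 ≈ 0.995200
step 2 [2y] swap r/1=541/19411: DF=(1 − 541/19411·(0.995200))/(1+541/19411) = 9459/10000 ≈ 0.945900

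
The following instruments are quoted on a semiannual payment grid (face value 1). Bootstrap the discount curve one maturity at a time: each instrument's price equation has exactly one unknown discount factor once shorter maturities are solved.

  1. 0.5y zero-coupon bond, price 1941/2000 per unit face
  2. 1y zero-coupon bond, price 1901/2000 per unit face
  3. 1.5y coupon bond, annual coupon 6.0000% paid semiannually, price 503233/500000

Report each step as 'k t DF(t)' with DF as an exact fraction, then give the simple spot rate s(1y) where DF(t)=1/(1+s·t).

1 1/2 1941/2000
2 1 1901/2000
3 3/2 2303/2500
s(1y) = (1/(1901/2000) − 1)/(1) = 99/1901 ≈ 5.2078%

step 1 [0.5y] zero: DF = P = 1941/2000 ≈ 0.970500
step 2 [1y] zero: DF = P = 1901/2000 ≈ 0.950500
step 3 [1.5y] bond c/2=3/100: DF=(503233/500000 − 3/100·(0.970500+0.950500))/(1+3/100) = 2303/2500 ≈ 0.921200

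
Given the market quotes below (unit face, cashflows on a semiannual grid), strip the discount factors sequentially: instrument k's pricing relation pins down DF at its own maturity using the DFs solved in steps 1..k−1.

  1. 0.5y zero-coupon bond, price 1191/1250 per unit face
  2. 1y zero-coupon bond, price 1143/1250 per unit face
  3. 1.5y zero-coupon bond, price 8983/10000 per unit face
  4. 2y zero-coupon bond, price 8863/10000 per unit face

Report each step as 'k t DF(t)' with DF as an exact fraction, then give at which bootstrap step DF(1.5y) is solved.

step 1 [0.5y] zero: DF = P = 1191/1250 ≈ 0.952800
step 2 [1y] zero: DF = P = 1143/1250 ≈ 0.914400
step 3 [1.5y] zero: DF = P = 8983/10000 ≈ 0.898300
step 4 [2y] zero: DF = P = 8863/10000 ≈ 0.886300

1 1/2 1191/1250
2 1 1143/1250
3 3/2 8983/10000
4 2 8863/10000
DF(1.5y) is solved at step 3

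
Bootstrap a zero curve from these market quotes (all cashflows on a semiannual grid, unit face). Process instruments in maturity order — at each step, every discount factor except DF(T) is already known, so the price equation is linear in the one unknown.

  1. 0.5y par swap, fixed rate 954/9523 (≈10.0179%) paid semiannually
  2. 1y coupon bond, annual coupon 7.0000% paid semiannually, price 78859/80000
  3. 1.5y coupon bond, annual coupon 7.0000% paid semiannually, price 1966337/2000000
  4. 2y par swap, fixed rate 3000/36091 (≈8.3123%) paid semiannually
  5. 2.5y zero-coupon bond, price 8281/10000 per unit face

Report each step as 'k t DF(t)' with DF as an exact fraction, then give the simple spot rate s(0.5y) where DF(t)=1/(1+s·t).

step 1 [0.5y] swap r/2=477/9523: DF=(1 − 477/9523·(0))/(1+477/9523) = 9523/10000 ≈ 0.952300
step 2 [1y] bond c/2=7/200: DF=(78859/80000 − 7/200·(0.952300))/(1+7/200) = 4601/5000 ≈ 0.920200
step 3 [1.5y] bond c/2=7/200: DF=(1966337/2000000 − 7/200·(0.952300+0.920200))/(1+7/200) = 4433/5000 ≈ 0.886600
step 4 [2y] swap r/2=1500/36091: DF=(1 − 1500/36091·(0.952300+0.920200+0.886600))/(1+1500/36091) = 17/20 ≈ 0.850000
step 5 [2.5y] zero: DF = P = 8281/10000 ≈ 0.828100

1 1/2 9523/10000
2 1 4601/5000
3 3/2 4433/5000
4 2 17/20
5 5/2 8281/10000
s(0.5y) = (1/(9523/10000) − 1)/(1/2) = 954/9523 ≈ 10.0179%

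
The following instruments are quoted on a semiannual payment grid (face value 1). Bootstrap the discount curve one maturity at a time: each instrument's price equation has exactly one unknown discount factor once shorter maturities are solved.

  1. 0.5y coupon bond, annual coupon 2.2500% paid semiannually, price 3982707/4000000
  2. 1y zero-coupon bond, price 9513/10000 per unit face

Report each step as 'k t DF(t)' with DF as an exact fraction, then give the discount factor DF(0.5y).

1 1/2 4923/5000
2 1 9513/10000
DF(0.5y) = 4923/5000 ≈ 0.984600

step 1 [0.5y] bond c/2=9/800: DF=(3982707/4000000 − 9/800·(0))/(1+9/800) = 4923/5000 ≈ 0.984600
step 2 [1y] zero: DF = P = 9513/10000 ≈ 0.951300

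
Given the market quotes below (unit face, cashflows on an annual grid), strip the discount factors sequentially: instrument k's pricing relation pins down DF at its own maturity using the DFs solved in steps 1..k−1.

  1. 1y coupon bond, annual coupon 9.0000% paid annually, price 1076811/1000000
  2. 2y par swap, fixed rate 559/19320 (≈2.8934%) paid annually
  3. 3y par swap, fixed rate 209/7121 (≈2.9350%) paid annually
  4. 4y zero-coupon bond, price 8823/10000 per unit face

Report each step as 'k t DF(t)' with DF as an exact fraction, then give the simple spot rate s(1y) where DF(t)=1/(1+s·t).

1 1 9879/10000
2 2 9441/10000
3 3 2291/2500
4 4 8823/10000
s(1y) = (1/(9879/10000) − 1)/(1) = 121/9879 ≈ 1.2248%

step 1 [1y] bond c/1=9/100: DF=(1076811/1000000 − 9/100·(0))/(1+9/100) = 9879/10000 ≈ 0.987900
step 2 [2y] swap r/1=559/19320: DF=(1 − 559/19320·(0.987900))/(1+559/19320) = 9441/10000 ≈ 0.944100
step 3 [3y] swap r/1=209/7121: DF=(1 − 209/7121·(0.987900+0.944100))/(1+209/7121) = 2291/2500 ≈ 0.916400
step 4 [4y] zero: DF = P = 8823/10000 ≈ 0.882300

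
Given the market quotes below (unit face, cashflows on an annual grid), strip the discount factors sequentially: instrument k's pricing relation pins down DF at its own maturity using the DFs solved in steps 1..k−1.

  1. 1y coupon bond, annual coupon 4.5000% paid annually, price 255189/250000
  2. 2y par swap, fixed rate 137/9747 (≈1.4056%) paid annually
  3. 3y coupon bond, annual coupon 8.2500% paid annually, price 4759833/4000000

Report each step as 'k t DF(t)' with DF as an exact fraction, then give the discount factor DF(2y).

1 1 1221/1250
2 2 4863/5000
3 3 9507/10000
DF(2y) = 4863/5000 ≈ 0.972600

step 1 [1y] bond c/1=9/200: DF=(255189/250000 − 9/200·(0))/(1+9/200) = 1221/1250 ≈ 0.976800
step 2 [2y] swap r/1=137/9747: DF=(1 − 137/9747·(0.976800))/(1+137/9747) = 4863/5000 ≈ 0.972600
step 3 [3y] bond c/1=33/400: DF=(4759833/4000000 − 33/400·(0.976800+0.972600))/(1+33/400) = 9507/10000 ≈ 0.950700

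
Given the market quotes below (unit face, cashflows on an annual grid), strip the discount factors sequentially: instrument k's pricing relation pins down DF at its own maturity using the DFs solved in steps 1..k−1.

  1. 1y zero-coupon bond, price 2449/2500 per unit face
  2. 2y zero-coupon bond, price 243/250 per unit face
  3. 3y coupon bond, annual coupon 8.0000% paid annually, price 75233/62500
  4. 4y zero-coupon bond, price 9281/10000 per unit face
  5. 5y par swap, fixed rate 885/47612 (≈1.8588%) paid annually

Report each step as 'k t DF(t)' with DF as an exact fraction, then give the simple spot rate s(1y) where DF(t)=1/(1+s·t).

step 1 [1y] zero: DF = P = 2449/2500 ≈ 0.979600
step 2 [2y] zero: DF = P = 243/250 ≈ 0.972000
step 3 [3y] bond c/1=2/25: DF=(75233/62500 − 2/25·(0.979600+0.972000))/(1+2/25) = 97/100 ≈ 0.970000
step 4 [4y] zero: DF = P = 9281/10000 ≈ 0.928100
step 5 [5y] swap r/1=885/47612: DF=(1 − 885/47612·(0.979600+0.972000+0.970000+0.928100))/(1+885/47612) = 1823/2000 ≈ 0.911500

1 1 2449/2500
2 2 243/250
3 3 97/100
4 4 9281/10000
5 5 1823/2000
s(1y) = (1/(2449/2500) − 1)/(1) = 51/2449 ≈ 2.0825%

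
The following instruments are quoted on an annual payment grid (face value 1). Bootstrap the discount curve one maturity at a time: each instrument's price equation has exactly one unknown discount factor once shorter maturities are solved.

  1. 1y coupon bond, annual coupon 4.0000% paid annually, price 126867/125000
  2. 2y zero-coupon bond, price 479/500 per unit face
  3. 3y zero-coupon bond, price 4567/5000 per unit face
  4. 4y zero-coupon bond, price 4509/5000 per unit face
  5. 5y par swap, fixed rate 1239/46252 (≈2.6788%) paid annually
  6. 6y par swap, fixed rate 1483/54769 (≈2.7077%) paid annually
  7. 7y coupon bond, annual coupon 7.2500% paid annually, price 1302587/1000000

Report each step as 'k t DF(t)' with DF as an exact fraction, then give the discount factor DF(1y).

step 1 [1y] bond c/1=1/25: DF=(126867/125000 − 1/25·(0))/(1+1/25) = 9759/10000 ≈ 0.975900
step 2 [2y] zero: DF = P = 479/500 ≈ 0.958000
step 3 [3y] zero: DF = P = 4567/5000 ≈ 0.913400
step 4 [4y] zero: DF = P = 4509/5000 ≈ 0.901800
step 5 [5y] swap r/1=1239/46252: DF=(1 − 1239/46252·(0.975900+0.958000+0.913400+0.901800))/(1+1239/46252) = 8761/10000 ≈ 0.876100
step 6 [6y] swap r/1=1483/54769: DF=(1 − 1483/54769·(0.975900+0.958000+0.913400+0.901800+0.876100))/(1+1483/54769) = 8517/10000 ≈ 0.851700
step 7 [7y] bond c/1=29/400: DF=(1302587/1000000 − 29/400·(0.975900+0.958000+0.913400+0.901800+0.876100+0.851700))/(1+29/400) = 8443/10000 ≈ 0.844300

1 1 9759/10000
2 2 479/500
3 3 4567/5000
4 4 4509/5000
5 5 8761/10000
6 6 8517/10000
7 7 8443/10000
DF(1y) = 9759/10000 ≈ 0.975900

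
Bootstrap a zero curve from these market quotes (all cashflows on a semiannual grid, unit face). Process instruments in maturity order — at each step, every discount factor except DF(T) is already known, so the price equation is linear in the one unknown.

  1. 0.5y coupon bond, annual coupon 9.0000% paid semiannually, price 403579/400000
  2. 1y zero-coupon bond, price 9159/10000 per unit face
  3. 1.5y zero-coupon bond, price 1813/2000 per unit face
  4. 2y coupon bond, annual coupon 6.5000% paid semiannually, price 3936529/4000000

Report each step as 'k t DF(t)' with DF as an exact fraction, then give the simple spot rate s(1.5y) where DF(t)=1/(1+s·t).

1 1/2 1931/2000
2 1 9159/10000
3 3/2 1813/2000
4 2 4327/5000
s(1.5y) = (1/(1813/2000) − 1)/(3/2) = 374/5439 ≈ 6.8763%

step 1 [0.5y] bond c/2=9/200: DF=(403579/400000 − 9/200·(0))/(1+9/200) = 1931/2000 ≈ 0.965500
step 2 [1y] zero: DF = P = 9159/10000 ≈ 0.915900
step 3 [1.5y] zero: DF = P = 1813/2000 ≈ 0.906500
step 4 [2y] bond c/2=13/400: DF=(3936529/4000000 − 13/400·(0.965500+0.915900+0.906500))/(1+13/400) = 4327/5000 ≈ 0.865400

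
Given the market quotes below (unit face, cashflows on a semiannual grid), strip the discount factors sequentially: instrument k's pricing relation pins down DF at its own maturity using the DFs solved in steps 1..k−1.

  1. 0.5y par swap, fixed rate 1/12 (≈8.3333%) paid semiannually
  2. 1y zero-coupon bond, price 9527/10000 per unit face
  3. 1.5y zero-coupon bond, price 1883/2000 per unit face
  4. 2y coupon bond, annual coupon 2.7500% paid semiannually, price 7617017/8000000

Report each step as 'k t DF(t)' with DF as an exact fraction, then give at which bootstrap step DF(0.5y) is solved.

1 1/2 24/25
2 1 9527/10000
3 3/2 1883/2000
4 2 1801/2000
DF(0.5y) is solved at step 1

step 1 [0.5y] swap r/2=1/24: DF=(1 − 1/24·(0))/(1+1/24) = 24/25 ≈ 0.960000
step 2 [1y] zero: DF = P = 9527/10000 ≈ 0.952700
step 3 [1.5y] zero: DF = P = 1883/2000 ≈ 0.941500
step 4 [2y] bond c/2=11/800: DF=(7617017/8000000 − 11/800·(0.960000+0.952700+0.941500))/(1+11/800) = 1801/2000 ≈ 0.900500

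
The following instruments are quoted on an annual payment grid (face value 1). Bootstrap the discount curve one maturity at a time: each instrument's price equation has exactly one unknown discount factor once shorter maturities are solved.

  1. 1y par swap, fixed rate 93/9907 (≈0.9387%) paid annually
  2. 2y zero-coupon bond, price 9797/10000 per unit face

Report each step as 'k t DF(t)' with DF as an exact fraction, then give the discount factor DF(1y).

1 1 9907/10000
2 2 9797/10000
DF(1y) = 9907/10000 ≈ 0.990700

step 1 [1y] swap r/1=93/9907: DF=(1 − 93/9907·(0))/(1+93/9907) = 9907/10000 ≈ 0.990700
step 2 [2y] zero: DF = P = 9797/10000 ≈ 0.979700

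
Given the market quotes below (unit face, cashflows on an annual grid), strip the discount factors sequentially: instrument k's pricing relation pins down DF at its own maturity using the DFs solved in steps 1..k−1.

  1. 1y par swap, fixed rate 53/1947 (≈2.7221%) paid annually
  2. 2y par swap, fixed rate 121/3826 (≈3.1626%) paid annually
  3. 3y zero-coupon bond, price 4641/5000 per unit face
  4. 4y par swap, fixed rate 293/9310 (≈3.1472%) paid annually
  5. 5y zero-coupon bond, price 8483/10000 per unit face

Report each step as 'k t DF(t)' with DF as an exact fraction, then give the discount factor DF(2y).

1 1 1947/2000
2 2 1879/2000
3 3 4641/5000
4 4 2207/2500
5 5 8483/10000
DF(2y) = 1879/2000 ≈ 0.939500

step 1 [1y] swap r/1=53/1947: DF=(1 − 53/1947·(0))/(1+53/1947) = 1947/2000 ≈ 0.973500
step 2 [2y] swap r/1=121/3826: DF=(1 − 121/3826·(0.973500))/(1+121/3826) = 1879/2000 ≈ 0.939500
step 3 [3y] zero: DF = P = 4641/5000 ≈ 0.928200
step 4 [4y] swap r/1=293/9310: DF=(1 − 293/9310·(0.973500+0.939500+0.928200))/(1+293/9310) = 2207/2500 ≈ 0.882800
step 5 [5y] zero: DF = P = 8483/10000 ≈ 0.848300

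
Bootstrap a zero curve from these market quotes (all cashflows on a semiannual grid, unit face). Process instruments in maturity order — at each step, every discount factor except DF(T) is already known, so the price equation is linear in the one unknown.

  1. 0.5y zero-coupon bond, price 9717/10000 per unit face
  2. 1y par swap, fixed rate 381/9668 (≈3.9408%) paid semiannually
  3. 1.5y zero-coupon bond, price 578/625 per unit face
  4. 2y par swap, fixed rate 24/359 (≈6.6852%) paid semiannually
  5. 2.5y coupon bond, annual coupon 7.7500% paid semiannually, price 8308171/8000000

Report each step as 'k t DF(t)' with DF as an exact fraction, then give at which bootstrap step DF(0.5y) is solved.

1 1/2 9717/10000
2 1 9619/10000
3 3/2 578/625
4 2 547/625
5 5/2 1721/2000
DF(0.5y) is solved at step 1

step 1 [0.5y] zero: DF = P = 9717/10000 ≈ 0.971700
step 2 [1y] swap r/2=381/19336: DF=(1 − 381/19336·(0.971700))/(1+381/19336) = 9619/10000 ≈ 0.961900
step 3 [1.5y] zero: DF = P = 578/625 ≈ 0.924800
step 4 [2y] swap r/2=12/359: DF=(1 − 12/359·(0.971700+0.961900+0.924800))/(1+12/359) = 547/625 ≈ 0.875200
step 5 [2.5y] bond c/2=31/800: DF=(8308171/8000000 − 31/800·(0.971700+0.961900+0.924800+0.875200))/(1+31/800) = 1721/2000 ≈ 0.860500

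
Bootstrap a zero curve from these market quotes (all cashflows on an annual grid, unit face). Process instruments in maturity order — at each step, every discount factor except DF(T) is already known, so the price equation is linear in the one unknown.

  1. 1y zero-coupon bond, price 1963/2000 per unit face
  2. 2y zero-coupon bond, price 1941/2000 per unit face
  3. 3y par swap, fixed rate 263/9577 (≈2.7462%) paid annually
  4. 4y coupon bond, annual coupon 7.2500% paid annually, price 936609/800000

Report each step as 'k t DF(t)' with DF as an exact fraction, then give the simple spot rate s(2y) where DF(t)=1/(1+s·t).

step 1 [1y] zero: DF = P = 1963/2000 ≈ 0.981500
step 2 [2y] zero: DF = P = 1941/2000 ≈ 0.970500
step 3 [3y] swap r/1=263/9577: DF=(1 − 263/9577·(0.981500+0.970500))/(1+263/9577) = 9211/10000 ≈ 0.921100
step 4 [4y] bond c/1=29/400: DF=(936609/800000 − 29/400·(0.981500+0.970500+0.921100))/(1+29/400) = 4487/5000 ≈ 0.897400

1 1 1963/2000
2 2 1941/2000
3 3 9211/10000
4 4 4487/5000
s(2y) = (1/(1941/2000) − 1)/(2) = 59/3882 ≈ 1.5198%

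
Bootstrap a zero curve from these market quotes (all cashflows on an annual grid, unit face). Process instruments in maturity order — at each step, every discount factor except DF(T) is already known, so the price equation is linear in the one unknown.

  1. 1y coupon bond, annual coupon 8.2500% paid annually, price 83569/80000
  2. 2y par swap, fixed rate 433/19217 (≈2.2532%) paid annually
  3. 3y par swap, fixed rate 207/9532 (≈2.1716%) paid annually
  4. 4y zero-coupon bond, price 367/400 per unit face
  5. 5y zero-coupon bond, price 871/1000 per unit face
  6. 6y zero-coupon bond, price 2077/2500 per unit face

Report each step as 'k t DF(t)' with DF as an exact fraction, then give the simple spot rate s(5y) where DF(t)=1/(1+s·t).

1 1 193/200
2 2 9567/10000
3 3 9379/10000
4 4 367/400
5 5 871/1000
6 6 2077/2500
s(5y) = (1/(871/1000) − 1)/(5) = 129/4355 ≈ 2.9621%

step 1 [1y] bond c/1=33/400: DF=(83569/80000 − 33/400·(0))/(1+33/400) = 193/200 ≈ 0.965000
step 2 [2y] swap r/1=433/19217: DF=(1 − 433/19217·(0.965000))/(1+433/19217) = 9567/10000 ≈ 0.956700
step 3 [3y] swap r/1=207/9532: DF=(1 − 207/9532·(0.965000+0.956700))/(1+207/9532) = 9379/10000 ≈ 0.937900
step 4 [4y] zero: DF = P = 367/400 ≈ 0.917500
step 5 [5y] zero: DF = P = 871/1000 ≈ 0.871000
step 6 [6y] zero: DF = P = 2077/2500 ≈ 0.830800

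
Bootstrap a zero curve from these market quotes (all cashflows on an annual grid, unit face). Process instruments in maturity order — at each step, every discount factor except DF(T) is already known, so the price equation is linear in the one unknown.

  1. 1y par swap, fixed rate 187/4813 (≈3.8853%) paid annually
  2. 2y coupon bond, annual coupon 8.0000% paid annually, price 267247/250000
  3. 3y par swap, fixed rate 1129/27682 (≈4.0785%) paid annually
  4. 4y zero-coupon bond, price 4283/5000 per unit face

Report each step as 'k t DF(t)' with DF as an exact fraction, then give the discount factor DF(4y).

step 1 [1y] swap r/1=187/4813: DF=(1 − 187/4813·(0))/(1+187/4813) = 4813/5000 ≈ 0.962600
step 2 [2y] bond c/1=2/25: DF=(267247/250000 − 2/25·(0.962600))/(1+2/25) = 1837/2000 ≈ 0.918500
step 3 [3y] swap r/1=1129/27682: DF=(1 − 1129/27682·(0.962600+0.918500))/(1+1129/27682) = 8871/10000 ≈ 0.887100
step 4 [4y] zero: DF = P = 4283/5000 ≈ 0.856600

1 1 4813/5000
2 2 1837/2000
3 3 8871/10000
4 4 4283/5000
DF(4y) = 4283/5000 ≈ 0.856600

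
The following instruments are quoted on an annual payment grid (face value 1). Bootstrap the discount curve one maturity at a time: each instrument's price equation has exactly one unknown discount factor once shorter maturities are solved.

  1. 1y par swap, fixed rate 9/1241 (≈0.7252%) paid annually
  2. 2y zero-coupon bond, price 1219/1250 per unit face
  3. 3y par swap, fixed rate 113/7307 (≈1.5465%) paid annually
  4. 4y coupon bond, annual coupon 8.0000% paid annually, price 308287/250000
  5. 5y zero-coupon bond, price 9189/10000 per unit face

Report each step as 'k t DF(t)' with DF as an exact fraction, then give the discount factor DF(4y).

1 1 1241/1250
2 2 1219/1250
3 3 2387/2500
4 4 9253/10000
5 5 9189/10000
DF(4y) = 9253/10000 ≈ 0.925300

step 1 [1y] swap r/1=9/1241: DF=(1 − 9/1241·(0))/(1+9/1241) = 1241/1250 ≈ 0.992800
step 2 [2y] zero: DF = P = 1219/1250 ≈ 0.975200
step 3 [3y] swap r/1=113/7307: DF=(1 − 113/7307·(0.992800+0.975200))/(1+113/7307) = 2387/2500 ≈ 0.954800
step 4 [4y] bond c/1=2/25: DF=(308287/250000 − 2/25·(0.992800+0.975200+0.954800))/(1+2/25) = 9253/10000 ≈ 0.925300
step 5 [5y] zero: DF = P = 9189/10000 ≈ 0.918900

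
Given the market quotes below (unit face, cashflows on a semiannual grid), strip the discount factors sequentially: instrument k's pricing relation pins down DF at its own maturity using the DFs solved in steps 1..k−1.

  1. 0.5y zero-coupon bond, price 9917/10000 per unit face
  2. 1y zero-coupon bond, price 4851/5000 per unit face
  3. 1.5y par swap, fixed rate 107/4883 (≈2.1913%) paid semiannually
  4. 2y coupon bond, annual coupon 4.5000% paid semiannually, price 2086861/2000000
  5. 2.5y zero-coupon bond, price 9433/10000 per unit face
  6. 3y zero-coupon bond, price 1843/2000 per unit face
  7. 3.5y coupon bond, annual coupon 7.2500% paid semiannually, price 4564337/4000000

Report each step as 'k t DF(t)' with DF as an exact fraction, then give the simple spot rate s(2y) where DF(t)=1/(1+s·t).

1 1/2 9917/10000
2 1 4851/5000
3 3/2 9679/10000
4 2 239/250
5 5/2 9433/10000
6 3 1843/2000
7 7/2 9/10
s(2y) = (1/(239/250) − 1)/(2) = 11/478 ≈ 2.3013%

step 1 [0.5y] zero: DF = P = 9917/10000 ≈ 0.991700
step 2 [1y] zero: DF = P = 4851/5000 ≈ 0.970200
step 3 [1.5y] swap r/2=107/9766: DF=(1 − 107/9766·(0.991700+0.970200))/(1+107/9766) = 9679/10000 ≈ 0.967900
step 4 [2y] bond c/2=9/400: DF=(2086861/2000000 − 9/400·(0.991700+0.970200+0.967900))/(1+9/400) = 239/250 ≈ 0.956000
step 5 [2.5y] zero: DF = P = 9433/10000 ≈ 0.943300
step 6 [3y] zero: DF = P = 1843/2000 ≈ 0.921500
step 7 [3.5y] bond c/2=29/800: DF=(4564337/4000000 − 29/800·(0.991700+0.970200+0.967900+0.956000+0.943300+0.921500))/(1+29/800) = 9/10 ≈ 0.900000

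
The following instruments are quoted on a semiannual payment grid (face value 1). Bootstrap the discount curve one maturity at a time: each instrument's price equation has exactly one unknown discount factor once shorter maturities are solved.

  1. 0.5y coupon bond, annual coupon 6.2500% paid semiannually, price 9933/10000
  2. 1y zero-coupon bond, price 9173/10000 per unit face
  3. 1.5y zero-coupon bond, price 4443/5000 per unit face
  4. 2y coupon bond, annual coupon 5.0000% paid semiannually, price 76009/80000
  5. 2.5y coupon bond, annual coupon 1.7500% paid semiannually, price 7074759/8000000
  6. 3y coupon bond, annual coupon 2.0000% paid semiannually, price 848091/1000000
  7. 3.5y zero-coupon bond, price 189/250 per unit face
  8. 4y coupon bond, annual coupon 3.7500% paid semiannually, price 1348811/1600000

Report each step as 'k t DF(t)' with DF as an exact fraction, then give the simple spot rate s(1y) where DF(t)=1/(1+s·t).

step 1 [0.5y] bond c/2=1/32: DF=(9933/10000 − 1/32·(0))/(1+1/32) = 602/625 ≈ 0.963200
step 2 [1y] zero: DF = P = 9173/10000 ≈ 0.917300
step 3 [1.5y] zero: DF = P = 4443/5000 ≈ 0.888600
step 4 [2y] bond c/2=1/40: DF=(76009/80000 − 1/40·(0.963200+0.917300+0.888600))/(1+1/40) = 4297/5000 ≈ 0.859400
step 5 [2.5y] bond c/2=7/800: DF=(7074759/8000000 − 7/800·(0.963200+0.917300+0.888600+0.859400))/(1+7/800) = 2113/2500 ≈ 0.845200
step 6 [3y] bond c/2=1/100: DF=(848091/1000000 − 1/100·(0.963200+0.917300+0.888600+0.859400+0.845200))/(1+1/100) = 3977/5000 ≈ 0.795400
step 7 [3.5y] zero: DF = P = 189/250 ≈ 0.756000
step 8 [4y] bond c/2=3/160: DF=(1348811/1600000 − 3/160·(0.963200+0.917300+0.888600+0.859400+0.845200+0.795400+0.756000))/(1+3/160) = 3583/5000 ≈ 0.716600

1 1/2 602/625
2 1 9173/10000
3 3/2 4443/5000
4 2 4297/5000
5 5/2 2113/2500
6 3 3977/5000
7 7/2 189/250
8 4 3583/5000
s(1y) = (1/(9173/10000) − 1)/(1) = 827/9173 ≈ 9.0156%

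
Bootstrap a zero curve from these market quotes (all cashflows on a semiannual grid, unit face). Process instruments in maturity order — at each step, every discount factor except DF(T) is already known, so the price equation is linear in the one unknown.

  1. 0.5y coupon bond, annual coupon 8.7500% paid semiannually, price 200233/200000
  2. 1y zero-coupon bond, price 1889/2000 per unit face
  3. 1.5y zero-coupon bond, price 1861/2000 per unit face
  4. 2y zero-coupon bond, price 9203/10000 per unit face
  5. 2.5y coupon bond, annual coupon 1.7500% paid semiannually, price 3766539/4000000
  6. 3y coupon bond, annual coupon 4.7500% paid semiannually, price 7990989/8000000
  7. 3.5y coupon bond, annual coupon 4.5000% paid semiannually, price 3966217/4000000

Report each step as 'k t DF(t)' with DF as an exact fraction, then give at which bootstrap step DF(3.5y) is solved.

step 1 [0.5y] bond c/2=7/160: DF=(200233/200000 − 7/160·(0))/(1+7/160) = 1199/1250 ≈ 0.959200
step 2 [1y] zero: DF = P = 1889/2000 ≈ 0.944500
step 3 [1.5y] zero: DF = P = 1861/2000 ≈ 0.930500
step 4 [2y] zero: DF = P = 9203/10000 ≈ 0.920300
step 5 [2.5y] bond c/2=7/800: DF=(3766539/4000000 − 7/800·(0.959200+0.944500+0.930500+0.920300))/(1+7/800) = 9009/10000 ≈ 0.900900
step 6 [3y] bond c/2=19/800: DF=(7990989/8000000 − 19/800·(0.959200+0.944500+0.930500+0.920300+0.900900))/(1+19/800) = 8677/10000 ≈ 0.867700
step 7 [3.5y] bond c/2=9/400: DF=(3966217/4000000 − 9/400·(0.959200+0.944500+0.930500+0.920300+0.900900+0.867700))/(1+9/400) = 4241/5000 ≈ 0.848200

1 1/2 1199/1250
2 1 1889/2000
3 3/2 1861/2000
4 2 9203/10000
5 5/2 9009/10000
6 3 8677/10000
7 7/2 4241/5000
DF(3.5y) is solved at step 7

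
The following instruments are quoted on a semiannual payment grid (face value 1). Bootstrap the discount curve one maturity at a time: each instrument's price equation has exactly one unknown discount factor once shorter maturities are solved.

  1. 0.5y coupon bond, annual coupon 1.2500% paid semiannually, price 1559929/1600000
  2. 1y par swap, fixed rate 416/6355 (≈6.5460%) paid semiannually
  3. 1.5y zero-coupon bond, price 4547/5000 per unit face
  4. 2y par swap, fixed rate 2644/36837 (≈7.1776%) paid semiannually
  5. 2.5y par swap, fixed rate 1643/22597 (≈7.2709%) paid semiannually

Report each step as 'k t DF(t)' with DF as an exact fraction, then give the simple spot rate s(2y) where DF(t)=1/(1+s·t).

1 1/2 9689/10000
2 1 586/625
3 3/2 4547/5000
4 2 4339/5000
5 5/2 8357/10000
s(2y) = (1/(4339/5000) − 1)/(2) = 661/8678 ≈ 7.6170%

step 1 [0.5y] bond c/2=1/160: DF=(1559929/1600000 − 1/160·(0))/(1+1/160) = 9689/10000 ≈ 0.968900
step 2 [1y] swap r/2=208/6355: DF=(1 − 208/6355·(0.968900))/(1+208/6355) = 586/625 ≈ 0.937600
step 3 [1.5y] zero: DF = P = 4547/5000 ≈ 0.909400
step 4 [2y] swap r/2=1322/36837: DF=(1 − 1322/36837·(0.968900+0.937600+0.909400))/(1+1322/36837) = 4339/5000 ≈ 0.867800
step 5 [2.5y] swap r/2=1643/45194: DF=(1 − 1643/45194·(0.968900+0.937600+0.909400+0.867800))/(1+1643/45194) = 8357/10000 ≈ 0.835700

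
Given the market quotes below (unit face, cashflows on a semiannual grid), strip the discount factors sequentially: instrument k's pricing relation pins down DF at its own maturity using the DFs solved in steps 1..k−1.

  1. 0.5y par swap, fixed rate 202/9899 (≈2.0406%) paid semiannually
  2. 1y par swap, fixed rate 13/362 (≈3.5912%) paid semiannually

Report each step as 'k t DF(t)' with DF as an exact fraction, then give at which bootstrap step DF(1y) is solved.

step 1 [0.5y] swap r/2=101/9899: DF=(1 − 101/9899·(0))/(1+101/9899) = 9899/10000 ≈ 0.989900
step 2 [1y] swap r/2=13/724: DF=(1 − 13/724·(0.989900))/(1+13/724) = 9649/10000 ≈ 0.964900

1 1/2 9899/10000
2 1 9649/10000
DF(1y) is solved at step 2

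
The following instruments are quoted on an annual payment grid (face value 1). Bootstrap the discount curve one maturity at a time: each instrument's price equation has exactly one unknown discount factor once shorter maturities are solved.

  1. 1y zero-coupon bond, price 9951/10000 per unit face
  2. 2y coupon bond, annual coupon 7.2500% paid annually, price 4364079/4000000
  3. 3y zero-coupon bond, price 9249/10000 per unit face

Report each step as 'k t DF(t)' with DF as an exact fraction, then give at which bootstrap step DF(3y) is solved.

1 1 9951/10000
2 2 19/20
3 3 9249/10000
DF(3y) is solved at step 3

step 1 [1y] zero: DF = P = 9951/10000 ≈ 0.995100
step 2 [2y] bond c/1=29/400: DF=(4364079/4000000 − 29/400·(0.995100))/(1+29/400) = 19/20 ≈ 0.950000
step 3 [3y] zero: DF = P = 9249/10000 ≈ 0.924900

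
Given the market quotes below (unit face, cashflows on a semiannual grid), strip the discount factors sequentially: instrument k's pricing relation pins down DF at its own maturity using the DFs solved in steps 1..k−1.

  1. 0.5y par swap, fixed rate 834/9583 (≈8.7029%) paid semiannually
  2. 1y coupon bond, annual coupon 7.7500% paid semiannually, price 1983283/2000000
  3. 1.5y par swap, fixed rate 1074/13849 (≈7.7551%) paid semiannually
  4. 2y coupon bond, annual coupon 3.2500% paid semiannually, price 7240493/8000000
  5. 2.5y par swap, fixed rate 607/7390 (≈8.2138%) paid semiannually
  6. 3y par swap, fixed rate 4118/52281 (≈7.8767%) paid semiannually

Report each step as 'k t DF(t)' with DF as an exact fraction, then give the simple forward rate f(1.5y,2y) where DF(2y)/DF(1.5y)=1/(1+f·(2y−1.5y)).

1 1/2 9583/10000
2 1 9189/10000
3 3/2 4463/5000
4 2 8463/10000
5 5/2 8179/10000
6 3 7941/10000
f(1.5y,2y) = ((4463/5000)/(8463/10000) − 1)/(1/2) = 926/8463 ≈ 10.9417%

step 1 [0.5y] swap r/2=417/9583: DF=(1 − 417/9583·(0))/(1+417/9583) = 9583/10000 ≈ 0.958300
step 2 [1y] bond c/2=31/800: DF=(1983283/2000000 − 31/800·(0.958300))/(1+31/800) = 9189/10000 ≈ 0.918900
step 3 [1.5y] swap r/2=537/13849: DF=(1 − 537/13849·(0.958300+0.918900))/(1+537/13849) = 4463/5000 ≈ 0.892600
step 4 [2y] bond c/2=13/800: DF=(7240493/8000000 − 13/800·(0.958300+0.918900+0.892600))/(1+13/800) = 8463/10000 ≈ 0.846300
step 5 [2.5y] swap r/2=607/14780: DF=(1 − 607/14780·(0.958300+0.918900+0.892600+0.846300))/(1+607/14780) = 8179/10000 ≈ 0.817900
step 6 [3y] swap r/2=2059/52281: DF=(1 − 2059/52281·(0.958300+0.918900+0.892600+0.846300+0.817900))/(1+2059/52281) = 7941/10000 ≈ 0.794100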